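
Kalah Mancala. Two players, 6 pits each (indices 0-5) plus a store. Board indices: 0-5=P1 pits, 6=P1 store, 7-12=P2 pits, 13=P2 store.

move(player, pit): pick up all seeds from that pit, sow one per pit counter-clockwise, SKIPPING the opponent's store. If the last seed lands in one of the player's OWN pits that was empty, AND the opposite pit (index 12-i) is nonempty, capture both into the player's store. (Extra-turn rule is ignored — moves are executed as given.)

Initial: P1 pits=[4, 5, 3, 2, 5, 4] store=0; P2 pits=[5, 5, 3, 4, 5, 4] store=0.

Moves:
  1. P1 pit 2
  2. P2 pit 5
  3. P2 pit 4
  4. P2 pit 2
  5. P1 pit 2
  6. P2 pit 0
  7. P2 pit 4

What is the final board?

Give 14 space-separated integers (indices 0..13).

Move 1: P1 pit2 -> P1=[4,5,0,3,6,5](0) P2=[5,5,3,4,5,4](0)
Move 2: P2 pit5 -> P1=[5,6,1,3,6,5](0) P2=[5,5,3,4,5,0](1)
Move 3: P2 pit4 -> P1=[6,7,2,3,6,5](0) P2=[5,5,3,4,0,1](2)
Move 4: P2 pit2 -> P1=[6,7,2,3,6,5](0) P2=[5,5,0,5,1,2](2)
Move 5: P1 pit2 -> P1=[6,7,0,4,7,5](0) P2=[5,5,0,5,1,2](2)
Move 6: P2 pit0 -> P1=[6,7,0,4,7,5](0) P2=[0,6,1,6,2,3](2)
Move 7: P2 pit4 -> P1=[6,7,0,4,7,5](0) P2=[0,6,1,6,0,4](3)

Answer: 6 7 0 4 7 5 0 0 6 1 6 0 4 3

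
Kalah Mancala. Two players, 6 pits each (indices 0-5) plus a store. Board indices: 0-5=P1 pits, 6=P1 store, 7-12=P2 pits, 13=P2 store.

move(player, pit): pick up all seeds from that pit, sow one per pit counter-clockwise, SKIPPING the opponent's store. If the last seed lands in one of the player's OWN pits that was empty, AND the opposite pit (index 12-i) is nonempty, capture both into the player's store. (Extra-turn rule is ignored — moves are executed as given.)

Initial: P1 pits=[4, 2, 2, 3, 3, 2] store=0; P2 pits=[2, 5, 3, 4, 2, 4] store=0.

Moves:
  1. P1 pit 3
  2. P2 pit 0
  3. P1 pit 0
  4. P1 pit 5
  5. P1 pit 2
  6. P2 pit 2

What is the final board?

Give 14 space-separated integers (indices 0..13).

Answer: 0 3 0 2 6 0 4 0 7 0 5 3 5 1

Derivation:
Move 1: P1 pit3 -> P1=[4,2,2,0,4,3](1) P2=[2,5,3,4,2,4](0)
Move 2: P2 pit0 -> P1=[4,2,2,0,4,3](1) P2=[0,6,4,4,2,4](0)
Move 3: P1 pit0 -> P1=[0,3,3,1,5,3](1) P2=[0,6,4,4,2,4](0)
Move 4: P1 pit5 -> P1=[0,3,3,1,5,0](2) P2=[1,7,4,4,2,4](0)
Move 5: P1 pit2 -> P1=[0,3,0,2,6,0](4) P2=[0,7,4,4,2,4](0)
Move 6: P2 pit2 -> P1=[0,3,0,2,6,0](4) P2=[0,7,0,5,3,5](1)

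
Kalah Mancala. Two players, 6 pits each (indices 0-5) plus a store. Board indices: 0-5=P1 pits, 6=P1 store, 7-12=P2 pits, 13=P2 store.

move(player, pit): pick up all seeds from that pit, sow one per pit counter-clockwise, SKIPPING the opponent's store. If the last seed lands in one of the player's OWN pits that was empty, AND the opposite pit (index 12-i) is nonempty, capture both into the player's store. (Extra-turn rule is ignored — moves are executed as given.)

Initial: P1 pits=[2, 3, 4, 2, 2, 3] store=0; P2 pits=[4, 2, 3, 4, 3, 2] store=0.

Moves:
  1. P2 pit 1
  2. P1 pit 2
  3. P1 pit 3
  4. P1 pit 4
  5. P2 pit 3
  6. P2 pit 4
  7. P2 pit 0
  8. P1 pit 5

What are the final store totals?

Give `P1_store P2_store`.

Move 1: P2 pit1 -> P1=[2,3,4,2,2,3](0) P2=[4,0,4,5,3,2](0)
Move 2: P1 pit2 -> P1=[2,3,0,3,3,4](1) P2=[4,0,4,5,3,2](0)
Move 3: P1 pit3 -> P1=[2,3,0,0,4,5](2) P2=[4,0,4,5,3,2](0)
Move 4: P1 pit4 -> P1=[2,3,0,0,0,6](3) P2=[5,1,4,5,3,2](0)
Move 5: P2 pit3 -> P1=[3,4,0,0,0,6](3) P2=[5,1,4,0,4,3](1)
Move 6: P2 pit4 -> P1=[4,5,0,0,0,6](3) P2=[5,1,4,0,0,4](2)
Move 7: P2 pit0 -> P1=[4,5,0,0,0,6](3) P2=[0,2,5,1,1,5](2)
Move 8: P1 pit5 -> P1=[4,5,0,0,0,0](4) P2=[1,3,6,2,2,5](2)

Answer: 4 2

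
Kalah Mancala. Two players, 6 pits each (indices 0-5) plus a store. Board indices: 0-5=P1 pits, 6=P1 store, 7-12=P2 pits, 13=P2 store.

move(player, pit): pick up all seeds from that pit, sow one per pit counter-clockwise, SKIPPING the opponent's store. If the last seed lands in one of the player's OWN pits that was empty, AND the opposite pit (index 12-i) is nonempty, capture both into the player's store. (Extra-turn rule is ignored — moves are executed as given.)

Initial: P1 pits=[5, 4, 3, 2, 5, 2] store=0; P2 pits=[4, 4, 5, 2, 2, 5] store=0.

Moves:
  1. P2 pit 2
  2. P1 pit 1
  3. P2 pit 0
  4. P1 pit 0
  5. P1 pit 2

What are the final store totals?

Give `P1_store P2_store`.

Move 1: P2 pit2 -> P1=[6,4,3,2,5,2](0) P2=[4,4,0,3,3,6](1)
Move 2: P1 pit1 -> P1=[6,0,4,3,6,3](0) P2=[4,4,0,3,3,6](1)
Move 3: P2 pit0 -> P1=[6,0,4,3,6,3](0) P2=[0,5,1,4,4,6](1)
Move 4: P1 pit0 -> P1=[0,1,5,4,7,4](1) P2=[0,5,1,4,4,6](1)
Move 5: P1 pit2 -> P1=[0,1,0,5,8,5](2) P2=[1,5,1,4,4,6](1)

Answer: 2 1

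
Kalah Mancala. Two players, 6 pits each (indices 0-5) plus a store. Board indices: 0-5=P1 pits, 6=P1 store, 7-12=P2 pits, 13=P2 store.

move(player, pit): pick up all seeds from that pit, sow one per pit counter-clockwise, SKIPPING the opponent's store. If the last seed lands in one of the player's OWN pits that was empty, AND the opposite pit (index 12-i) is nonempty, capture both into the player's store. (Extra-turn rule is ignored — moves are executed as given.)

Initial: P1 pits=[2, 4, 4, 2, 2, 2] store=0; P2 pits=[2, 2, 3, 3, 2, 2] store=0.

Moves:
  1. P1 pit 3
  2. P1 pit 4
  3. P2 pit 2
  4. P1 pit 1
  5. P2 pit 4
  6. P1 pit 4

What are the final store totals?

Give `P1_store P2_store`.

Move 1: P1 pit3 -> P1=[2,4,4,0,3,3](0) P2=[2,2,3,3,2,2](0)
Move 2: P1 pit4 -> P1=[2,4,4,0,0,4](1) P2=[3,2,3,3,2,2](0)
Move 3: P2 pit2 -> P1=[2,4,4,0,0,4](1) P2=[3,2,0,4,3,3](0)
Move 4: P1 pit1 -> P1=[2,0,5,1,1,5](1) P2=[3,2,0,4,3,3](0)
Move 5: P2 pit4 -> P1=[3,0,5,1,1,5](1) P2=[3,2,0,4,0,4](1)
Move 6: P1 pit4 -> P1=[3,0,5,1,0,6](1) P2=[3,2,0,4,0,4](1)

Answer: 1 1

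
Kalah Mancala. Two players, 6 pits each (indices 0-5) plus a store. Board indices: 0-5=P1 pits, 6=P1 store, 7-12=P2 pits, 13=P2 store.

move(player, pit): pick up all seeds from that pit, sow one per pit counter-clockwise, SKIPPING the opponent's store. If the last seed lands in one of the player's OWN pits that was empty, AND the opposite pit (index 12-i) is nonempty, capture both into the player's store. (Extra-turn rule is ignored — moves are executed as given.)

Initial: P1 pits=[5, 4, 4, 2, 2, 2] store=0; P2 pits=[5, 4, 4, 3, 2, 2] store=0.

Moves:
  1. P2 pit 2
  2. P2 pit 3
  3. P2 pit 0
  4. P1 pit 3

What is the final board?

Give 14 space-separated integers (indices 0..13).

Move 1: P2 pit2 -> P1=[5,4,4,2,2,2](0) P2=[5,4,0,4,3,3](1)
Move 2: P2 pit3 -> P1=[6,4,4,2,2,2](0) P2=[5,4,0,0,4,4](2)
Move 3: P2 pit0 -> P1=[6,4,4,2,2,2](0) P2=[0,5,1,1,5,5](2)
Move 4: P1 pit3 -> P1=[6,4,4,0,3,3](0) P2=[0,5,1,1,5,5](2)

Answer: 6 4 4 0 3 3 0 0 5 1 1 5 5 2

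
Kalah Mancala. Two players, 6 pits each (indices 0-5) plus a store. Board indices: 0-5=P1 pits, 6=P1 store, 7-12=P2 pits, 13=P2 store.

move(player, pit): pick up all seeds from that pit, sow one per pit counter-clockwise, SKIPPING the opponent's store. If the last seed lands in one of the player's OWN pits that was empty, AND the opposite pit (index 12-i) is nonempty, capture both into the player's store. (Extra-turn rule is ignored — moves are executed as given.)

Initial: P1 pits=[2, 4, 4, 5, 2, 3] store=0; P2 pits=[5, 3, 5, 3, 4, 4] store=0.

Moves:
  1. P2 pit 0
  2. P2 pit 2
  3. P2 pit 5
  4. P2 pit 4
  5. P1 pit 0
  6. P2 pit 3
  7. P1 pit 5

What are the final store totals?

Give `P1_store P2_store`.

Answer: 1 4

Derivation:
Move 1: P2 pit0 -> P1=[2,4,4,5,2,3](0) P2=[0,4,6,4,5,5](0)
Move 2: P2 pit2 -> P1=[3,5,4,5,2,3](0) P2=[0,4,0,5,6,6](1)
Move 3: P2 pit5 -> P1=[4,6,5,6,3,3](0) P2=[0,4,0,5,6,0](2)
Move 4: P2 pit4 -> P1=[5,7,6,7,3,3](0) P2=[0,4,0,5,0,1](3)
Move 5: P1 pit0 -> P1=[0,8,7,8,4,4](0) P2=[0,4,0,5,0,1](3)
Move 6: P2 pit3 -> P1=[1,9,7,8,4,4](0) P2=[0,4,0,0,1,2](4)
Move 7: P1 pit5 -> P1=[1,9,7,8,4,0](1) P2=[1,5,1,0,1,2](4)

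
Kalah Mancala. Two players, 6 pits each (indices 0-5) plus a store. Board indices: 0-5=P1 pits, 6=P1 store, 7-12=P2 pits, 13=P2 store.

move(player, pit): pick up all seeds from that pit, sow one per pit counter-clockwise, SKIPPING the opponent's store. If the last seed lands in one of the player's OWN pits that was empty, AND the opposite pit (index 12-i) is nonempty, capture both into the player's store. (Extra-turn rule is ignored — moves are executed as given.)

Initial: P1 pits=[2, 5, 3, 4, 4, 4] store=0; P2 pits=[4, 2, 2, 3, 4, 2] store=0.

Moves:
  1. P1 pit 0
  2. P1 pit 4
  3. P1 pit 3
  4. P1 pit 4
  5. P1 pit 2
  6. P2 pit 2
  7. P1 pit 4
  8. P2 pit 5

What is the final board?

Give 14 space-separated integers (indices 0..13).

Move 1: P1 pit0 -> P1=[0,6,4,4,4,4](0) P2=[4,2,2,3,4,2](0)
Move 2: P1 pit4 -> P1=[0,6,4,4,0,5](1) P2=[5,3,2,3,4,2](0)
Move 3: P1 pit3 -> P1=[0,6,4,0,1,6](2) P2=[6,3,2,3,4,2](0)
Move 4: P1 pit4 -> P1=[0,6,4,0,0,7](2) P2=[6,3,2,3,4,2](0)
Move 5: P1 pit2 -> P1=[0,6,0,1,1,8](3) P2=[6,3,2,3,4,2](0)
Move 6: P2 pit2 -> P1=[0,6,0,1,1,8](3) P2=[6,3,0,4,5,2](0)
Move 7: P1 pit4 -> P1=[0,6,0,1,0,9](3) P2=[6,3,0,4,5,2](0)
Move 8: P2 pit5 -> P1=[1,6,0,1,0,9](3) P2=[6,3,0,4,5,0](1)

Answer: 1 6 0 1 0 9 3 6 3 0 4 5 0 1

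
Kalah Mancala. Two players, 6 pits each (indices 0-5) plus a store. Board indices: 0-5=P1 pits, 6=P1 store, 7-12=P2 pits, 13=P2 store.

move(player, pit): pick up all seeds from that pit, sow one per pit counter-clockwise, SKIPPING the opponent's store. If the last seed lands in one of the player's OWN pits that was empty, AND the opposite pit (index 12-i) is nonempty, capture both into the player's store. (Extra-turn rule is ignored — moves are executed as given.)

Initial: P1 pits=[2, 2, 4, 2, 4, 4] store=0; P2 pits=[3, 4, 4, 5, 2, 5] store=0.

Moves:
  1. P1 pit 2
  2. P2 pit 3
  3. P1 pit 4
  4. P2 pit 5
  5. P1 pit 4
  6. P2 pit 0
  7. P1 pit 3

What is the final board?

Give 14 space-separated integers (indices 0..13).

Answer: 4 4 1 0 1 8 3 1 6 6 1 4 0 2

Derivation:
Move 1: P1 pit2 -> P1=[2,2,0,3,5,5](1) P2=[3,4,4,5,2,5](0)
Move 2: P2 pit3 -> P1=[3,3,0,3,5,5](1) P2=[3,4,4,0,3,6](1)
Move 3: P1 pit4 -> P1=[3,3,0,3,0,6](2) P2=[4,5,5,0,3,6](1)
Move 4: P2 pit5 -> P1=[4,4,1,4,1,6](2) P2=[4,5,5,0,3,0](2)
Move 5: P1 pit4 -> P1=[4,4,1,4,0,7](2) P2=[4,5,5,0,3,0](2)
Move 6: P2 pit0 -> P1=[4,4,1,4,0,7](2) P2=[0,6,6,1,4,0](2)
Move 7: P1 pit3 -> P1=[4,4,1,0,1,8](3) P2=[1,6,6,1,4,0](2)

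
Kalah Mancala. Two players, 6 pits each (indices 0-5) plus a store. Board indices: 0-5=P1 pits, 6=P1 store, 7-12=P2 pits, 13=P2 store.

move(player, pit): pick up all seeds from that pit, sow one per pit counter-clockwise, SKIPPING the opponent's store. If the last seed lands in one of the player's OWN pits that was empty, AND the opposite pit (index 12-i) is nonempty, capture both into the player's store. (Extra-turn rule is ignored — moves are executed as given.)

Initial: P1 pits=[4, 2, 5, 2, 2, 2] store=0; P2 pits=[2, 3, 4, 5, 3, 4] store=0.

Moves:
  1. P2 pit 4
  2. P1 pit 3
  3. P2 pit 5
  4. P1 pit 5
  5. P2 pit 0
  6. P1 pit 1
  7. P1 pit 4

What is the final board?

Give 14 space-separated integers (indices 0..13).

Answer: 6 0 7 2 0 1 2 1 6 5 6 0 0 2

Derivation:
Move 1: P2 pit4 -> P1=[5,2,5,2,2,2](0) P2=[2,3,4,5,0,5](1)
Move 2: P1 pit3 -> P1=[5,2,5,0,3,3](0) P2=[2,3,4,5,0,5](1)
Move 3: P2 pit5 -> P1=[6,3,6,1,3,3](0) P2=[2,3,4,5,0,0](2)
Move 4: P1 pit5 -> P1=[6,3,6,1,3,0](1) P2=[3,4,4,5,0,0](2)
Move 5: P2 pit0 -> P1=[6,3,6,1,3,0](1) P2=[0,5,5,6,0,0](2)
Move 6: P1 pit1 -> P1=[6,0,7,2,4,0](1) P2=[0,5,5,6,0,0](2)
Move 7: P1 pit4 -> P1=[6,0,7,2,0,1](2) P2=[1,6,5,6,0,0](2)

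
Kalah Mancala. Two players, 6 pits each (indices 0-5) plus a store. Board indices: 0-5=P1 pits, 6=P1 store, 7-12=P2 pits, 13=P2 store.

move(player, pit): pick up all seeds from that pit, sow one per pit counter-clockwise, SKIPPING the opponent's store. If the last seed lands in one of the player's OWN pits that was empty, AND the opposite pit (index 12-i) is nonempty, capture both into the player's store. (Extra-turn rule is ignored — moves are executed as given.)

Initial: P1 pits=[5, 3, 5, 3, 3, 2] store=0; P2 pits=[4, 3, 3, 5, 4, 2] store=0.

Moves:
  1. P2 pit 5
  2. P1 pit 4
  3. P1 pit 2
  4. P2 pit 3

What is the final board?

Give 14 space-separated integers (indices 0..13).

Move 1: P2 pit5 -> P1=[6,3,5,3,3,2](0) P2=[4,3,3,5,4,0](1)
Move 2: P1 pit4 -> P1=[6,3,5,3,0,3](1) P2=[5,3,3,5,4,0](1)
Move 3: P1 pit2 -> P1=[6,3,0,4,1,4](2) P2=[6,3,3,5,4,0](1)
Move 4: P2 pit3 -> P1=[7,4,0,4,1,4](2) P2=[6,3,3,0,5,1](2)

Answer: 7 4 0 4 1 4 2 6 3 3 0 5 1 2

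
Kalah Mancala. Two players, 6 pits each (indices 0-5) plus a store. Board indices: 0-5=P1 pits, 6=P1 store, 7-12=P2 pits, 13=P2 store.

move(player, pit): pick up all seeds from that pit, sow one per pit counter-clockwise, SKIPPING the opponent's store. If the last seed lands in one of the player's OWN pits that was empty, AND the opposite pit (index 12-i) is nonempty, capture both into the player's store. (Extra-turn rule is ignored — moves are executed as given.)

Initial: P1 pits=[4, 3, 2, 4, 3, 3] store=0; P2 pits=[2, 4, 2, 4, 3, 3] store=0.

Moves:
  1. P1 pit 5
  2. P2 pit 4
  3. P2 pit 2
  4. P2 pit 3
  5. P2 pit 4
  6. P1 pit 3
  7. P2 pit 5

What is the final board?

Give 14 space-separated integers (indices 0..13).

Answer: 7 2 3 1 5 1 2 4 5 0 0 0 0 7

Derivation:
Move 1: P1 pit5 -> P1=[4,3,2,4,3,0](1) P2=[3,5,2,4,3,3](0)
Move 2: P2 pit4 -> P1=[5,3,2,4,3,0](1) P2=[3,5,2,4,0,4](1)
Move 3: P2 pit2 -> P1=[5,0,2,4,3,0](1) P2=[3,5,0,5,0,4](5)
Move 4: P2 pit3 -> P1=[6,1,2,4,3,0](1) P2=[3,5,0,0,1,5](6)
Move 5: P2 pit4 -> P1=[6,1,2,4,3,0](1) P2=[3,5,0,0,0,6](6)
Move 6: P1 pit3 -> P1=[6,1,2,0,4,1](2) P2=[4,5,0,0,0,6](6)
Move 7: P2 pit5 -> P1=[7,2,3,1,5,1](2) P2=[4,5,0,0,0,0](7)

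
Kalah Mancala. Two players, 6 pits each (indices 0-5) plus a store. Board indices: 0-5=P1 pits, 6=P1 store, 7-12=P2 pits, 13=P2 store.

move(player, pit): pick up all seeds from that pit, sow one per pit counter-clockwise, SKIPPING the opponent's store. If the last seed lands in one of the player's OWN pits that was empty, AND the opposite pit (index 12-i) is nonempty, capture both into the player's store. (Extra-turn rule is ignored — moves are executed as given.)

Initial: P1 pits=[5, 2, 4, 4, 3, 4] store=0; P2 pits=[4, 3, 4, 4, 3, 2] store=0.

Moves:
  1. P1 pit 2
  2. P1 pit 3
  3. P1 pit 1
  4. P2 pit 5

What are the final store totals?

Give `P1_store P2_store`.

Move 1: P1 pit2 -> P1=[5,2,0,5,4,5](1) P2=[4,3,4,4,3,2](0)
Move 2: P1 pit3 -> P1=[5,2,0,0,5,6](2) P2=[5,4,4,4,3,2](0)
Move 3: P1 pit1 -> P1=[5,0,1,0,5,6](7) P2=[5,4,0,4,3,2](0)
Move 4: P2 pit5 -> P1=[6,0,1,0,5,6](7) P2=[5,4,0,4,3,0](1)

Answer: 7 1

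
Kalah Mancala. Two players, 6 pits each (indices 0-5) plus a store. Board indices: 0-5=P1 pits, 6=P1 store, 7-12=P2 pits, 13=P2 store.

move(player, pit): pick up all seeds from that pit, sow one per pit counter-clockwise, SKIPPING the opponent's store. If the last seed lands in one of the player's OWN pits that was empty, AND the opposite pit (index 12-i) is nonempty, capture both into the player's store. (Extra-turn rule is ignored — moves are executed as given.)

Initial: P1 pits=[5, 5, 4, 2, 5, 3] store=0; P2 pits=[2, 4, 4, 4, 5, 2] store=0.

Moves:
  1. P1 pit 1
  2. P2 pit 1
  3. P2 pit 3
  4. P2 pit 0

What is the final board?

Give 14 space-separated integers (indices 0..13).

Answer: 6 1 5 3 6 4 1 0 1 6 0 7 4 1

Derivation:
Move 1: P1 pit1 -> P1=[5,0,5,3,6,4](1) P2=[2,4,4,4,5,2](0)
Move 2: P2 pit1 -> P1=[5,0,5,3,6,4](1) P2=[2,0,5,5,6,3](0)
Move 3: P2 pit3 -> P1=[6,1,5,3,6,4](1) P2=[2,0,5,0,7,4](1)
Move 4: P2 pit0 -> P1=[6,1,5,3,6,4](1) P2=[0,1,6,0,7,4](1)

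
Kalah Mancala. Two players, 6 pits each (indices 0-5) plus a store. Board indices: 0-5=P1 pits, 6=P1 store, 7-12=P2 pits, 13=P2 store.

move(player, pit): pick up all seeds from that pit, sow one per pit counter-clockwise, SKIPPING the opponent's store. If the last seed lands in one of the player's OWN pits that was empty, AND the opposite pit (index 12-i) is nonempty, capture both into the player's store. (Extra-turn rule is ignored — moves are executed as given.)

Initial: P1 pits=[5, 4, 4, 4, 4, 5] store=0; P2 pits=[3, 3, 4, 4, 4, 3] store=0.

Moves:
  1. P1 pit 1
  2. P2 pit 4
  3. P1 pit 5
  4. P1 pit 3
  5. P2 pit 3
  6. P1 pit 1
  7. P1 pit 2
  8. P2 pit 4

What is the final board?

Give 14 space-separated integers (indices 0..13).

Move 1: P1 pit1 -> P1=[5,0,5,5,5,6](0) P2=[3,3,4,4,4,3](0)
Move 2: P2 pit4 -> P1=[6,1,5,5,5,6](0) P2=[3,3,4,4,0,4](1)
Move 3: P1 pit5 -> P1=[6,1,5,5,5,0](1) P2=[4,4,5,5,1,4](1)
Move 4: P1 pit3 -> P1=[6,1,5,0,6,1](2) P2=[5,5,5,5,1,4](1)
Move 5: P2 pit3 -> P1=[7,2,5,0,6,1](2) P2=[5,5,5,0,2,5](2)
Move 6: P1 pit1 -> P1=[7,0,6,0,6,1](8) P2=[5,5,0,0,2,5](2)
Move 7: P1 pit2 -> P1=[7,0,0,1,7,2](9) P2=[6,6,0,0,2,5](2)
Move 8: P2 pit4 -> P1=[7,0,0,1,7,2](9) P2=[6,6,0,0,0,6](3)

Answer: 7 0 0 1 7 2 9 6 6 0 0 0 6 3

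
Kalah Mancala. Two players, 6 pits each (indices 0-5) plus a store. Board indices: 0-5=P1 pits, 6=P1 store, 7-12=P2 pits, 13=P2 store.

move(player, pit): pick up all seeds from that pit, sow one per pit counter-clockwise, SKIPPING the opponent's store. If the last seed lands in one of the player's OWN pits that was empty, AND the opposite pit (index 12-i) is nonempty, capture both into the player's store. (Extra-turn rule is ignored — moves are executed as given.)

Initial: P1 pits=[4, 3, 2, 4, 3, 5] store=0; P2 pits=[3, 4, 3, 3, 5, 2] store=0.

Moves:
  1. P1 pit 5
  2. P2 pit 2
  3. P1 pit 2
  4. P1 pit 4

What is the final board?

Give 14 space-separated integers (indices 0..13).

Move 1: P1 pit5 -> P1=[4,3,2,4,3,0](1) P2=[4,5,4,4,5,2](0)
Move 2: P2 pit2 -> P1=[4,3,2,4,3,0](1) P2=[4,5,0,5,6,3](1)
Move 3: P1 pit2 -> P1=[4,3,0,5,4,0](1) P2=[4,5,0,5,6,3](1)
Move 4: P1 pit4 -> P1=[4,3,0,5,0,1](2) P2=[5,6,0,5,6,3](1)

Answer: 4 3 0 5 0 1 2 5 6 0 5 6 3 1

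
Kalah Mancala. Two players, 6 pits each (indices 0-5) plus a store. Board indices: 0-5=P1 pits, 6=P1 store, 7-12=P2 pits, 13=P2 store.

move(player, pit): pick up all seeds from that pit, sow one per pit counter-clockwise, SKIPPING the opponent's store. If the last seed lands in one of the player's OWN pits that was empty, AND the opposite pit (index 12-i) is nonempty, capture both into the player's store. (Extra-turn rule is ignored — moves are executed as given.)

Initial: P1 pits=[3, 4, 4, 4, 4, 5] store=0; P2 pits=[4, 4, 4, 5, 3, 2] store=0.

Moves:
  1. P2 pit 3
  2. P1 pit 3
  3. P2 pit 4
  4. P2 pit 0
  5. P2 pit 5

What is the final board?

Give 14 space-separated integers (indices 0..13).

Move 1: P2 pit3 -> P1=[4,5,4,4,4,5](0) P2=[4,4,4,0,4,3](1)
Move 2: P1 pit3 -> P1=[4,5,4,0,5,6](1) P2=[5,4,4,0,4,3](1)
Move 3: P2 pit4 -> P1=[5,6,4,0,5,6](1) P2=[5,4,4,0,0,4](2)
Move 4: P2 pit0 -> P1=[5,6,4,0,5,6](1) P2=[0,5,5,1,1,5](2)
Move 5: P2 pit5 -> P1=[6,7,5,1,5,6](1) P2=[0,5,5,1,1,0](3)

Answer: 6 7 5 1 5 6 1 0 5 5 1 1 0 3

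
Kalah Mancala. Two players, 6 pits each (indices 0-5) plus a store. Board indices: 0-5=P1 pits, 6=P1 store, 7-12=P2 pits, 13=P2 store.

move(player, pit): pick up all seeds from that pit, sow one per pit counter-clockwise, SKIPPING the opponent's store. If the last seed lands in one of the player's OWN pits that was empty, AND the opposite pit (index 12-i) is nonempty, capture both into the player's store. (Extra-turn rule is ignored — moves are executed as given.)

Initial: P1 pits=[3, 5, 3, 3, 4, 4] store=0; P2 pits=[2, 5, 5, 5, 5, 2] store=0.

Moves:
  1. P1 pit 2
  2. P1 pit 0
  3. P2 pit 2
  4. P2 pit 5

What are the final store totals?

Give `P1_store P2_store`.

Move 1: P1 pit2 -> P1=[3,5,0,4,5,5](0) P2=[2,5,5,5,5,2](0)
Move 2: P1 pit0 -> P1=[0,6,1,5,5,5](0) P2=[2,5,5,5,5,2](0)
Move 3: P2 pit2 -> P1=[1,6,1,5,5,5](0) P2=[2,5,0,6,6,3](1)
Move 4: P2 pit5 -> P1=[2,7,1,5,5,5](0) P2=[2,5,0,6,6,0](2)

Answer: 0 2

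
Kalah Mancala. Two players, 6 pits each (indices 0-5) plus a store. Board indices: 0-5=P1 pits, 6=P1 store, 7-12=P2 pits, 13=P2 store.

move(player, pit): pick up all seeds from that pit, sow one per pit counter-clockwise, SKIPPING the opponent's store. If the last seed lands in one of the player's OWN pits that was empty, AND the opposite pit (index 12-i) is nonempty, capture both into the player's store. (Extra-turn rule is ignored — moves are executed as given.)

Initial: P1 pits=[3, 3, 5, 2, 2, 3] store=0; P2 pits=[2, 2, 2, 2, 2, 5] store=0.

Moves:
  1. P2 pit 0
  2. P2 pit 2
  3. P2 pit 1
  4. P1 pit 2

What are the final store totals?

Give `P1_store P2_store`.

Move 1: P2 pit0 -> P1=[3,3,5,2,2,3](0) P2=[0,3,3,2,2,5](0)
Move 2: P2 pit2 -> P1=[3,3,5,2,2,3](0) P2=[0,3,0,3,3,6](0)
Move 3: P2 pit1 -> P1=[3,3,5,2,2,3](0) P2=[0,0,1,4,4,6](0)
Move 4: P1 pit2 -> P1=[3,3,0,3,3,4](1) P2=[1,0,1,4,4,6](0)

Answer: 1 0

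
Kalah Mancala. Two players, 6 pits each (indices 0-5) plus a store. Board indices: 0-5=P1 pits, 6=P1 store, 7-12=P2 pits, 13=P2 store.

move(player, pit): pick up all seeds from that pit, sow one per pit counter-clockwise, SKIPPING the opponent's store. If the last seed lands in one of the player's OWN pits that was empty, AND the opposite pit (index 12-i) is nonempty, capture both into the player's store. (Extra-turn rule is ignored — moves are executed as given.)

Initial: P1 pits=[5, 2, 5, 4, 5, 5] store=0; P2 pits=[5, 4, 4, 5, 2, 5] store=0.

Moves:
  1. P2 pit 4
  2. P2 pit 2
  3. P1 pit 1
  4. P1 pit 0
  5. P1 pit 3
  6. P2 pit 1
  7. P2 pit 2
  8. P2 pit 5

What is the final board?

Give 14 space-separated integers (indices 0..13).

Answer: 1 2 8 1 8 8 1 7 0 0 8 3 0 4

Derivation:
Move 1: P2 pit4 -> P1=[5,2,5,4,5,5](0) P2=[5,4,4,5,0,6](1)
Move 2: P2 pit2 -> P1=[5,2,5,4,5,5](0) P2=[5,4,0,6,1,7](2)
Move 3: P1 pit1 -> P1=[5,0,6,5,5,5](0) P2=[5,4,0,6,1,7](2)
Move 4: P1 pit0 -> P1=[0,1,7,6,6,6](0) P2=[5,4,0,6,1,7](2)
Move 5: P1 pit3 -> P1=[0,1,7,0,7,7](1) P2=[6,5,1,6,1,7](2)
Move 6: P2 pit1 -> P1=[0,1,7,0,7,7](1) P2=[6,0,2,7,2,8](3)
Move 7: P2 pit2 -> P1=[0,1,7,0,7,7](1) P2=[6,0,0,8,3,8](3)
Move 8: P2 pit5 -> P1=[1,2,8,1,8,8](1) P2=[7,0,0,8,3,0](4)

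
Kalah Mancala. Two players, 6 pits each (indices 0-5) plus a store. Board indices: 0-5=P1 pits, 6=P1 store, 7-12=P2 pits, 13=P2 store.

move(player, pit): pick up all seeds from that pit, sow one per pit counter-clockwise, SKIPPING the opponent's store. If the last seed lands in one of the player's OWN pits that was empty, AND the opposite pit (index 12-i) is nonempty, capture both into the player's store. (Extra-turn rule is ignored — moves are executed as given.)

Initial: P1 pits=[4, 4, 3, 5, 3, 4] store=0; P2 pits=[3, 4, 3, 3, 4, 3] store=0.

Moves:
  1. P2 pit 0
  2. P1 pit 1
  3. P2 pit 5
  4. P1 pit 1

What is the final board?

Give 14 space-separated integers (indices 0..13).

Move 1: P2 pit0 -> P1=[4,4,3,5,3,4](0) P2=[0,5,4,4,4,3](0)
Move 2: P1 pit1 -> P1=[4,0,4,6,4,5](0) P2=[0,5,4,4,4,3](0)
Move 3: P2 pit5 -> P1=[5,1,4,6,4,5](0) P2=[0,5,4,4,4,0](1)
Move 4: P1 pit1 -> P1=[5,0,5,6,4,5](0) P2=[0,5,4,4,4,0](1)

Answer: 5 0 5 6 4 5 0 0 5 4 4 4 0 1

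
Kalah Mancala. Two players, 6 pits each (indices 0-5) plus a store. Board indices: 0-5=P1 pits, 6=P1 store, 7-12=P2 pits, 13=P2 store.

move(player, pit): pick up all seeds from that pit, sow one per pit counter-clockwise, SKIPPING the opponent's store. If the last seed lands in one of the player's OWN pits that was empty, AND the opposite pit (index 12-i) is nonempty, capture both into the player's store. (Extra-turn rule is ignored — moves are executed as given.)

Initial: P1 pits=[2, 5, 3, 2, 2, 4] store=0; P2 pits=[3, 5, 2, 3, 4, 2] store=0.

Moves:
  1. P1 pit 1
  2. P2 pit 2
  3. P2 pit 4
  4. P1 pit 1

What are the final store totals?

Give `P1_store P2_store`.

Answer: 1 1

Derivation:
Move 1: P1 pit1 -> P1=[2,0,4,3,3,5](1) P2=[3,5,2,3,4,2](0)
Move 2: P2 pit2 -> P1=[2,0,4,3,3,5](1) P2=[3,5,0,4,5,2](0)
Move 3: P2 pit4 -> P1=[3,1,5,3,3,5](1) P2=[3,5,0,4,0,3](1)
Move 4: P1 pit1 -> P1=[3,0,6,3,3,5](1) P2=[3,5,0,4,0,3](1)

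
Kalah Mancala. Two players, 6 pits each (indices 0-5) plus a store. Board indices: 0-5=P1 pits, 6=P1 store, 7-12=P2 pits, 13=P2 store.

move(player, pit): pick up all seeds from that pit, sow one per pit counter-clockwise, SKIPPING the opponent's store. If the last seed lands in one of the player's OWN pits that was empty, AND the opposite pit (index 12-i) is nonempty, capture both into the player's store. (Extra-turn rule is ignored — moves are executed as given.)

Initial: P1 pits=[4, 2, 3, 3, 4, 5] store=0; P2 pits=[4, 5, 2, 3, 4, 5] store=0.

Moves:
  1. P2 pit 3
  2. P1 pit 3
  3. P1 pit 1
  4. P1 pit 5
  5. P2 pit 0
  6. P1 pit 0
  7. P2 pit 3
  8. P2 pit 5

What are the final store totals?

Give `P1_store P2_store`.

Answer: 5 4

Derivation:
Move 1: P2 pit3 -> P1=[4,2,3,3,4,5](0) P2=[4,5,2,0,5,6](1)
Move 2: P1 pit3 -> P1=[4,2,3,0,5,6](1) P2=[4,5,2,0,5,6](1)
Move 3: P1 pit1 -> P1=[4,0,4,0,5,6](4) P2=[4,5,0,0,5,6](1)
Move 4: P1 pit5 -> P1=[4,0,4,0,5,0](5) P2=[5,6,1,1,6,6](1)
Move 5: P2 pit0 -> P1=[4,0,4,0,5,0](5) P2=[0,7,2,2,7,7](1)
Move 6: P1 pit0 -> P1=[0,1,5,1,6,0](5) P2=[0,7,2,2,7,7](1)
Move 7: P2 pit3 -> P1=[0,1,5,1,6,0](5) P2=[0,7,2,0,8,8](1)
Move 8: P2 pit5 -> P1=[1,2,6,2,7,0](5) P2=[0,7,2,0,8,0](4)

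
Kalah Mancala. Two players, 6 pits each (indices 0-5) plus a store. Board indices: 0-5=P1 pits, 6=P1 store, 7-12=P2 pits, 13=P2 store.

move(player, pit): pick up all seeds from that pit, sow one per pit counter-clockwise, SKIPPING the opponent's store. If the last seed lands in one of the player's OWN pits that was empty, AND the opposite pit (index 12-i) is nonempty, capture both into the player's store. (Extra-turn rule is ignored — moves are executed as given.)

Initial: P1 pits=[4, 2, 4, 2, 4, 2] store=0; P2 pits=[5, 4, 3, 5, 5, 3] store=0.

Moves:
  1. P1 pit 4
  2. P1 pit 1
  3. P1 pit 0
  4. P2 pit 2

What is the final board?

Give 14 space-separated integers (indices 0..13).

Answer: 0 1 6 4 0 3 7 6 0 0 6 6 4 0

Derivation:
Move 1: P1 pit4 -> P1=[4,2,4,2,0,3](1) P2=[6,5,3,5,5,3](0)
Move 2: P1 pit1 -> P1=[4,0,5,3,0,3](1) P2=[6,5,3,5,5,3](0)
Move 3: P1 pit0 -> P1=[0,1,6,4,0,3](7) P2=[6,0,3,5,5,3](0)
Move 4: P2 pit2 -> P1=[0,1,6,4,0,3](7) P2=[6,0,0,6,6,4](0)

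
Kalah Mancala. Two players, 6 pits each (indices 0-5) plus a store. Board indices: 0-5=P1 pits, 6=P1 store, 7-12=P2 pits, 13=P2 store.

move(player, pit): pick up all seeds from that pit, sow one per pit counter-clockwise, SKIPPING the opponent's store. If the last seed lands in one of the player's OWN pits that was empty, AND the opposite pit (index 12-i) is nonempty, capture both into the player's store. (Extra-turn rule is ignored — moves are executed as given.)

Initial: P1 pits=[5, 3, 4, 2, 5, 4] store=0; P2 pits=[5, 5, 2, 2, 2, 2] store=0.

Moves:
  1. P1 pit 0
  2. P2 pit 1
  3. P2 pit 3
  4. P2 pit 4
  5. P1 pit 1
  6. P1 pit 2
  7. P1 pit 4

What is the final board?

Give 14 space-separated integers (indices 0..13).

Move 1: P1 pit0 -> P1=[0,4,5,3,6,5](0) P2=[5,5,2,2,2,2](0)
Move 2: P2 pit1 -> P1=[0,4,5,3,6,5](0) P2=[5,0,3,3,3,3](1)
Move 3: P2 pit3 -> P1=[0,4,5,3,6,5](0) P2=[5,0,3,0,4,4](2)
Move 4: P2 pit4 -> P1=[1,5,5,3,6,5](0) P2=[5,0,3,0,0,5](3)
Move 5: P1 pit1 -> P1=[1,0,6,4,7,6](1) P2=[5,0,3,0,0,5](3)
Move 6: P1 pit2 -> P1=[1,0,0,5,8,7](2) P2=[6,1,3,0,0,5](3)
Move 7: P1 pit4 -> P1=[1,0,0,5,0,8](3) P2=[7,2,4,1,1,6](3)

Answer: 1 0 0 5 0 8 3 7 2 4 1 1 6 3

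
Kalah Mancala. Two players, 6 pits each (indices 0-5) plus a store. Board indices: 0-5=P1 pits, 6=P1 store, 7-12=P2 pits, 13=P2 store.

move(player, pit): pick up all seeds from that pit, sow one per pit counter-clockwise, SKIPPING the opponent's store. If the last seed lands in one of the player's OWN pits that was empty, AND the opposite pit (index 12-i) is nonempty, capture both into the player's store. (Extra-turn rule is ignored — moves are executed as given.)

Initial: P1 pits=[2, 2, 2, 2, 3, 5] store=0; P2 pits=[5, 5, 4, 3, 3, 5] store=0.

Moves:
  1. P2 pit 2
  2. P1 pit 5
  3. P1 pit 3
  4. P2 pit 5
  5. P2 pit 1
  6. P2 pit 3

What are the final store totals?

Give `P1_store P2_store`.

Move 1: P2 pit2 -> P1=[2,2,2,2,3,5](0) P2=[5,5,0,4,4,6](1)
Move 2: P1 pit5 -> P1=[2,2,2,2,3,0](1) P2=[6,6,1,5,4,6](1)
Move 3: P1 pit3 -> P1=[2,2,2,0,4,0](8) P2=[0,6,1,5,4,6](1)
Move 4: P2 pit5 -> P1=[3,3,3,1,5,0](8) P2=[0,6,1,5,4,0](2)
Move 5: P2 pit1 -> P1=[4,3,3,1,5,0](8) P2=[0,0,2,6,5,1](3)
Move 6: P2 pit3 -> P1=[5,4,4,1,5,0](8) P2=[0,0,2,0,6,2](4)

Answer: 8 4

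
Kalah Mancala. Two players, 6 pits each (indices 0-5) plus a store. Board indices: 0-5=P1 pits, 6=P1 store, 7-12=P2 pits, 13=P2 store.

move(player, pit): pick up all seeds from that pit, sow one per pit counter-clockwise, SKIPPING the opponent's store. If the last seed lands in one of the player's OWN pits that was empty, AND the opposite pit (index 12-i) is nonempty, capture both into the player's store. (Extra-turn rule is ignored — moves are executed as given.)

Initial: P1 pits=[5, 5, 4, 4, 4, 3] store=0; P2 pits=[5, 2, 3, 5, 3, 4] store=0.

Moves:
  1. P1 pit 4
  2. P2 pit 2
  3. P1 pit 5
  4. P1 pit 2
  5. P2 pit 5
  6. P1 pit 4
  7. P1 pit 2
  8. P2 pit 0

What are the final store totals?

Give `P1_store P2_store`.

Move 1: P1 pit4 -> P1=[5,5,4,4,0,4](1) P2=[6,3,3,5,3,4](0)
Move 2: P2 pit2 -> P1=[5,5,4,4,0,4](1) P2=[6,3,0,6,4,5](0)
Move 3: P1 pit5 -> P1=[5,5,4,4,0,0](2) P2=[7,4,1,6,4,5](0)
Move 4: P1 pit2 -> P1=[5,5,0,5,1,1](3) P2=[7,4,1,6,4,5](0)
Move 5: P2 pit5 -> P1=[6,6,1,6,1,1](3) P2=[7,4,1,6,4,0](1)
Move 6: P1 pit4 -> P1=[6,6,1,6,0,2](3) P2=[7,4,1,6,4,0](1)
Move 7: P1 pit2 -> P1=[6,6,0,7,0,2](3) P2=[7,4,1,6,4,0](1)
Move 8: P2 pit0 -> P1=[7,6,0,7,0,2](3) P2=[0,5,2,7,5,1](2)

Answer: 3 2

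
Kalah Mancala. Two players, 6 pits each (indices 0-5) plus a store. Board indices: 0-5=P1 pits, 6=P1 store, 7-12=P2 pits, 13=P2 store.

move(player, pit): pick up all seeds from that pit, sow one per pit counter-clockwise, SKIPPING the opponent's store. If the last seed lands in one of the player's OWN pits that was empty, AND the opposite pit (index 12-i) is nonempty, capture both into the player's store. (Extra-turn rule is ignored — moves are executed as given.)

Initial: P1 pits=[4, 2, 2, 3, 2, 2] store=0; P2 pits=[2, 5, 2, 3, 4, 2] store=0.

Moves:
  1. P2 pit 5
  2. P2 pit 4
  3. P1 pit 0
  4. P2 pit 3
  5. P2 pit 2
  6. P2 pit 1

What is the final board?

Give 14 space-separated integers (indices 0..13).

Answer: 0 4 3 4 3 3 1 2 0 1 2 3 3 4

Derivation:
Move 1: P2 pit5 -> P1=[5,2,2,3,2,2](0) P2=[2,5,2,3,4,0](1)
Move 2: P2 pit4 -> P1=[6,3,2,3,2,2](0) P2=[2,5,2,3,0,1](2)
Move 3: P1 pit0 -> P1=[0,4,3,4,3,3](1) P2=[2,5,2,3,0,1](2)
Move 4: P2 pit3 -> P1=[0,4,3,4,3,3](1) P2=[2,5,2,0,1,2](3)
Move 5: P2 pit2 -> P1=[0,4,3,4,3,3](1) P2=[2,5,0,1,2,2](3)
Move 6: P2 pit1 -> P1=[0,4,3,4,3,3](1) P2=[2,0,1,2,3,3](4)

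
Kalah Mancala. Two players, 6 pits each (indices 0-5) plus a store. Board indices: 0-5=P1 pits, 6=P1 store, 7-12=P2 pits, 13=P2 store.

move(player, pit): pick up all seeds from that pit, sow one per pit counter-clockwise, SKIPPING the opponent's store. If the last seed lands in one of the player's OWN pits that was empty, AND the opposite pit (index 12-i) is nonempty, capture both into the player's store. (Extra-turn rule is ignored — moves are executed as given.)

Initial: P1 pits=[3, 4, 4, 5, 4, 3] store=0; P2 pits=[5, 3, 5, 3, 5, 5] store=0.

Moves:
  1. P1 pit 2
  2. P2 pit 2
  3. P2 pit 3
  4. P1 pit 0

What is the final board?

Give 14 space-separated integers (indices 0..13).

Answer: 0 5 1 7 6 5 1 5 3 0 0 7 7 2

Derivation:
Move 1: P1 pit2 -> P1=[3,4,0,6,5,4](1) P2=[5,3,5,3,5,5](0)
Move 2: P2 pit2 -> P1=[4,4,0,6,5,4](1) P2=[5,3,0,4,6,6](1)
Move 3: P2 pit3 -> P1=[5,4,0,6,5,4](1) P2=[5,3,0,0,7,7](2)
Move 4: P1 pit0 -> P1=[0,5,1,7,6,5](1) P2=[5,3,0,0,7,7](2)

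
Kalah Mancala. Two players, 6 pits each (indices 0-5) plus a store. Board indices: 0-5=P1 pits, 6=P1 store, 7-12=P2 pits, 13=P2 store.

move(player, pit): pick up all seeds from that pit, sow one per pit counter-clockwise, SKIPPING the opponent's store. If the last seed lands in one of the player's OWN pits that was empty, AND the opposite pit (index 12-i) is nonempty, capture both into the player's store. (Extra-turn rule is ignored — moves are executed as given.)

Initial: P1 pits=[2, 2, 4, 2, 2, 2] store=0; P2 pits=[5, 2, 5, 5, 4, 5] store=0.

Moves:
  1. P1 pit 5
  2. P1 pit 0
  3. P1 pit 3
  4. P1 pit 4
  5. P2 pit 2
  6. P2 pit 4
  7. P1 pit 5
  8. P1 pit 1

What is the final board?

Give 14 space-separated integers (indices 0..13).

Move 1: P1 pit5 -> P1=[2,2,4,2,2,0](1) P2=[6,2,5,5,4,5](0)
Move 2: P1 pit0 -> P1=[0,3,5,2,2,0](1) P2=[6,2,5,5,4,5](0)
Move 3: P1 pit3 -> P1=[0,3,5,0,3,0](8) P2=[0,2,5,5,4,5](0)
Move 4: P1 pit4 -> P1=[0,3,5,0,0,1](9) P2=[1,2,5,5,4,5](0)
Move 5: P2 pit2 -> P1=[1,3,5,0,0,1](9) P2=[1,2,0,6,5,6](1)
Move 6: P2 pit4 -> P1=[2,4,6,0,0,1](9) P2=[1,2,0,6,0,7](2)
Move 7: P1 pit5 -> P1=[2,4,6,0,0,0](10) P2=[1,2,0,6,0,7](2)
Move 8: P1 pit1 -> P1=[2,0,7,1,1,0](12) P2=[0,2,0,6,0,7](2)

Answer: 2 0 7 1 1 0 12 0 2 0 6 0 7 2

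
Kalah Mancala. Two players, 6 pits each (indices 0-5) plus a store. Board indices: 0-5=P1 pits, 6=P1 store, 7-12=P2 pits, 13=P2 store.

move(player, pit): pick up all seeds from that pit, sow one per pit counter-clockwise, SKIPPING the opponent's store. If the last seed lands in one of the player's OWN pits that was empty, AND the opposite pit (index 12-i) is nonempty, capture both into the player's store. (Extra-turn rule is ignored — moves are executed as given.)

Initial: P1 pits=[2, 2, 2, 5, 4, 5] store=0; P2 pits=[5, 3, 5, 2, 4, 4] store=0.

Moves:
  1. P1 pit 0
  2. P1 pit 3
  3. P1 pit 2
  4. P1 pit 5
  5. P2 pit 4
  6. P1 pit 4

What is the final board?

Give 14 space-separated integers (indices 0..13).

Move 1: P1 pit0 -> P1=[0,3,3,5,4,5](0) P2=[5,3,5,2,4,4](0)
Move 2: P1 pit3 -> P1=[0,3,3,0,5,6](1) P2=[6,4,5,2,4,4](0)
Move 3: P1 pit2 -> P1=[0,3,0,1,6,7](1) P2=[6,4,5,2,4,4](0)
Move 4: P1 pit5 -> P1=[0,3,0,1,6,0](2) P2=[7,5,6,3,5,5](0)
Move 5: P2 pit4 -> P1=[1,4,1,1,6,0](2) P2=[7,5,6,3,0,6](1)
Move 6: P1 pit4 -> P1=[1,4,1,1,0,1](3) P2=[8,6,7,4,0,6](1)

Answer: 1 4 1 1 0 1 3 8 6 7 4 0 6 1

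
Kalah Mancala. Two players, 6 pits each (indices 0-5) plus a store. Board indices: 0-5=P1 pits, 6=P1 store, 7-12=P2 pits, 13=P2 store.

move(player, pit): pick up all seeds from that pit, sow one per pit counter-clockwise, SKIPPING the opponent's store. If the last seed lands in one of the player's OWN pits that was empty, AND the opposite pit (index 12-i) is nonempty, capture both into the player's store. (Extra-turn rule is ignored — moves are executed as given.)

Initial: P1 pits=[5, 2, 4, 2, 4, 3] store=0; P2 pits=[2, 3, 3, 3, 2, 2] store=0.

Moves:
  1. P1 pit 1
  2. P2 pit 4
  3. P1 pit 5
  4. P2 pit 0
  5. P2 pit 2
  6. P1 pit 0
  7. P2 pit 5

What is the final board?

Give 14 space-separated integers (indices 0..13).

Move 1: P1 pit1 -> P1=[5,0,5,3,4,3](0) P2=[2,3,3,3,2,2](0)
Move 2: P2 pit4 -> P1=[5,0,5,3,4,3](0) P2=[2,3,3,3,0,3](1)
Move 3: P1 pit5 -> P1=[5,0,5,3,4,0](1) P2=[3,4,3,3,0,3](1)
Move 4: P2 pit0 -> P1=[5,0,5,3,4,0](1) P2=[0,5,4,4,0,3](1)
Move 5: P2 pit2 -> P1=[5,0,5,3,4,0](1) P2=[0,5,0,5,1,4](2)
Move 6: P1 pit0 -> P1=[0,1,6,4,5,1](1) P2=[0,5,0,5,1,4](2)
Move 7: P2 pit5 -> P1=[1,2,7,4,5,1](1) P2=[0,5,0,5,1,0](3)

Answer: 1 2 7 4 5 1 1 0 5 0 5 1 0 3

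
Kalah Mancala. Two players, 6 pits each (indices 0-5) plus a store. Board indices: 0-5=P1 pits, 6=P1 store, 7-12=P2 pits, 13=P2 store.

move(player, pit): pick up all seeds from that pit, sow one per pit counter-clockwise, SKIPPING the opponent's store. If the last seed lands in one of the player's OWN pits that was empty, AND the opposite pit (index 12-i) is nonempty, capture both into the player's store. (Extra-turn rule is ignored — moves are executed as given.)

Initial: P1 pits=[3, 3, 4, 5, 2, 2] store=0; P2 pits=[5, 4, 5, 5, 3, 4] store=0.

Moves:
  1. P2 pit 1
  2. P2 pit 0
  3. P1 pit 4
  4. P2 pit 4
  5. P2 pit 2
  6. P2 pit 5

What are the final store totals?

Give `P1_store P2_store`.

Answer: 1 8

Derivation:
Move 1: P2 pit1 -> P1=[3,3,4,5,2,2](0) P2=[5,0,6,6,4,5](0)
Move 2: P2 pit0 -> P1=[3,3,4,5,2,2](0) P2=[0,1,7,7,5,6](0)
Move 3: P1 pit4 -> P1=[3,3,4,5,0,3](1) P2=[0,1,7,7,5,6](0)
Move 4: P2 pit4 -> P1=[4,4,5,5,0,3](1) P2=[0,1,7,7,0,7](1)
Move 5: P2 pit2 -> P1=[5,5,6,5,0,3](1) P2=[0,1,0,8,1,8](2)
Move 6: P2 pit5 -> P1=[6,6,7,6,1,0](1) P2=[0,1,0,8,1,0](8)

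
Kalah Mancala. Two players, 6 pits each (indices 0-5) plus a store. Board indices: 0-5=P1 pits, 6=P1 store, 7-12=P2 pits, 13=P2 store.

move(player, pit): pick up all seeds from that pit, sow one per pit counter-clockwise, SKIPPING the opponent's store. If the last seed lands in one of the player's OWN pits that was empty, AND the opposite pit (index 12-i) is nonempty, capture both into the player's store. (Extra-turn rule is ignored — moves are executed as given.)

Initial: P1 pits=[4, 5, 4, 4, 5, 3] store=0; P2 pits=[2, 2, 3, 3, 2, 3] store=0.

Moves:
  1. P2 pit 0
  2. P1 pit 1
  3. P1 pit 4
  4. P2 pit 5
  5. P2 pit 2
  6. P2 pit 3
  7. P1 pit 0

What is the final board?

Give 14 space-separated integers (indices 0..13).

Answer: 0 3 6 6 1 6 3 2 4 0 0 4 2 3

Derivation:
Move 1: P2 pit0 -> P1=[4,5,4,4,5,3](0) P2=[0,3,4,3,2,3](0)
Move 2: P1 pit1 -> P1=[4,0,5,5,6,4](1) P2=[0,3,4,3,2,3](0)
Move 3: P1 pit4 -> P1=[4,0,5,5,0,5](2) P2=[1,4,5,4,2,3](0)
Move 4: P2 pit5 -> P1=[5,1,5,5,0,5](2) P2=[1,4,5,4,2,0](1)
Move 5: P2 pit2 -> P1=[6,1,5,5,0,5](2) P2=[1,4,0,5,3,1](2)
Move 6: P2 pit3 -> P1=[7,2,5,5,0,5](2) P2=[1,4,0,0,4,2](3)
Move 7: P1 pit0 -> P1=[0,3,6,6,1,6](3) P2=[2,4,0,0,4,2](3)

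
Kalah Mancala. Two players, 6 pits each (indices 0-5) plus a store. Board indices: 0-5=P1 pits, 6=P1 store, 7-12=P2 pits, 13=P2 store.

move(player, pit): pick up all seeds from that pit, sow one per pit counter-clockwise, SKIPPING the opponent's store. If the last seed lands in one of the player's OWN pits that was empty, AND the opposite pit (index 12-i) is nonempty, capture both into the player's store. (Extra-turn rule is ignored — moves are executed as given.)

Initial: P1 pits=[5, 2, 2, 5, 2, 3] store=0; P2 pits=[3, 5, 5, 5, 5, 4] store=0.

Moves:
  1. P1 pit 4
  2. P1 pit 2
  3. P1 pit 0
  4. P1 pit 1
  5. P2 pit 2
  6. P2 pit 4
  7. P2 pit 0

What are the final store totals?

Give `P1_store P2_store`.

Answer: 7 2

Derivation:
Move 1: P1 pit4 -> P1=[5,2,2,5,0,4](1) P2=[3,5,5,5,5,4](0)
Move 2: P1 pit2 -> P1=[5,2,0,6,0,4](7) P2=[3,0,5,5,5,4](0)
Move 3: P1 pit0 -> P1=[0,3,1,7,1,5](7) P2=[3,0,5,5,5,4](0)
Move 4: P1 pit1 -> P1=[0,0,2,8,2,5](7) P2=[3,0,5,5,5,4](0)
Move 5: P2 pit2 -> P1=[1,0,2,8,2,5](7) P2=[3,0,0,6,6,5](1)
Move 6: P2 pit4 -> P1=[2,1,3,9,2,5](7) P2=[3,0,0,6,0,6](2)
Move 7: P2 pit0 -> P1=[2,1,3,9,2,5](7) P2=[0,1,1,7,0,6](2)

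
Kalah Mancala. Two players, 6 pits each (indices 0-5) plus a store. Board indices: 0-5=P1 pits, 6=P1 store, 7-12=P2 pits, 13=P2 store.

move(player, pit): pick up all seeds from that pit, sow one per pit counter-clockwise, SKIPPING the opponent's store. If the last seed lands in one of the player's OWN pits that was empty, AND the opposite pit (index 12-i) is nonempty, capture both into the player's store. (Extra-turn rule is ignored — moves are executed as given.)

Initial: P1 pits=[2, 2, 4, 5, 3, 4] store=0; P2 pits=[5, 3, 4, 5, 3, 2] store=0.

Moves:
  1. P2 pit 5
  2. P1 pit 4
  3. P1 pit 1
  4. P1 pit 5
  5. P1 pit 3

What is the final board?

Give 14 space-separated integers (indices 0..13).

Move 1: P2 pit5 -> P1=[3,2,4,5,3,4](0) P2=[5,3,4,5,3,0](1)
Move 2: P1 pit4 -> P1=[3,2,4,5,0,5](1) P2=[6,3,4,5,3,0](1)
Move 3: P1 pit1 -> P1=[3,0,5,6,0,5](1) P2=[6,3,4,5,3,0](1)
Move 4: P1 pit5 -> P1=[3,0,5,6,0,0](2) P2=[7,4,5,6,3,0](1)
Move 5: P1 pit3 -> P1=[3,0,5,0,1,1](3) P2=[8,5,6,6,3,0](1)

Answer: 3 0 5 0 1 1 3 8 5 6 6 3 0 1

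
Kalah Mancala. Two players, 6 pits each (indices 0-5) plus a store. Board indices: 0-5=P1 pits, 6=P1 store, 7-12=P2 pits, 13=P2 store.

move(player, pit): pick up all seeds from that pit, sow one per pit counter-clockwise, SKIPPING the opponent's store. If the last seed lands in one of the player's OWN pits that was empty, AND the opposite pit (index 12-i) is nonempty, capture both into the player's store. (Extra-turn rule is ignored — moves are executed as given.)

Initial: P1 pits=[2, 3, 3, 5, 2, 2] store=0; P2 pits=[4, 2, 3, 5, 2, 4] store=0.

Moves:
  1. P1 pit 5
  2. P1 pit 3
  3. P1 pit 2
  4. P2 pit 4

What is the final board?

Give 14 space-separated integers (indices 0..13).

Answer: 2 3 0 1 4 2 2 6 3 3 5 0 5 1

Derivation:
Move 1: P1 pit5 -> P1=[2,3,3,5,2,0](1) P2=[5,2,3,5,2,4](0)
Move 2: P1 pit3 -> P1=[2,3,3,0,3,1](2) P2=[6,3,3,5,2,4](0)
Move 3: P1 pit2 -> P1=[2,3,0,1,4,2](2) P2=[6,3,3,5,2,4](0)
Move 4: P2 pit4 -> P1=[2,3,0,1,4,2](2) P2=[6,3,3,5,0,5](1)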